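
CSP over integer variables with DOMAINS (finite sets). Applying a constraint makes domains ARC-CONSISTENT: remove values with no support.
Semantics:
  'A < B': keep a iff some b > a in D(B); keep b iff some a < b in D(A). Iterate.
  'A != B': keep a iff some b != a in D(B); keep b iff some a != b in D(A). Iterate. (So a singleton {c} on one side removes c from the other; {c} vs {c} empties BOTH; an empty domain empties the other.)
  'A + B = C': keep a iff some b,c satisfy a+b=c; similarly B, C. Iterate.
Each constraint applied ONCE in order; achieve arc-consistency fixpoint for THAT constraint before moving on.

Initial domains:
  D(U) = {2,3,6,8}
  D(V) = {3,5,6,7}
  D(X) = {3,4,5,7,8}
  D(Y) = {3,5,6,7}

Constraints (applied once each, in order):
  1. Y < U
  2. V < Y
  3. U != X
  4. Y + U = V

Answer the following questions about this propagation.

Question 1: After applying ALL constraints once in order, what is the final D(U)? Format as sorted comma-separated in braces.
Constraint 1 (Y < U) on D(Y)={3,5,6,7} D(U)={2,3,6,8}: U {2,3,6,8}->{6,8}
Constraint 2 (V < Y) on D(V)={3,5,6,7} D(Y)={3,5,6,7}: V {3,5,6,7}->{3,5,6}; Y {3,5,6,7}->{5,6,7}
Constraint 3 (U != X) on D(U)={6,8} D(X)={3,4,5,7,8}: no change
Constraint 4 (Y + U = V) on D(Y)={5,6,7} D(U)={6,8} D(V)={3,5,6}: Y {5,6,7}->{}; U {6,8}->{}; V {3,5,6}->{}
So after all 4 constraints: D(U) = {}

Answer: {}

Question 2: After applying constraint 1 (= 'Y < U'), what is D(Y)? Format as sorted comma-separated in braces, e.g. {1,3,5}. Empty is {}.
Answer: {3,5,6,7}

Derivation:
Constraint 1 (Y < U) on D(Y)={3,5,6,7} D(U)={2,3,6,8}: U {2,3,6,8}->{6,8}
So after constraint 1: D(Y) = {3,5,6,7}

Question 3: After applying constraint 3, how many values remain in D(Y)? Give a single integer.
Constraint 1 (Y < U) on D(Y)={3,5,6,7} D(U)={2,3,6,8}: U {2,3,6,8}->{6,8}
Constraint 2 (V < Y) on D(V)={3,5,6,7} D(Y)={3,5,6,7}: V {3,5,6,7}->{3,5,6}; Y {3,5,6,7}->{5,6,7}
Constraint 3 (U != X) on D(U)={6,8} D(X)={3,4,5,7,8}: no change
So after constraint 3: D(Y)={5,6,7}, size = 3

Answer: 3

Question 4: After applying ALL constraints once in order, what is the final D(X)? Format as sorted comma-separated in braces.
Constraint 1 (Y < U) on D(Y)={3,5,6,7} D(U)={2,3,6,8}: U {2,3,6,8}->{6,8}
Constraint 2 (V < Y) on D(V)={3,5,6,7} D(Y)={3,5,6,7}: V {3,5,6,7}->{3,5,6}; Y {3,5,6,7}->{5,6,7}
Constraint 3 (U != X) on D(U)={6,8} D(X)={3,4,5,7,8}: no change
Constraint 4 (Y + U = V) on D(Y)={5,6,7} D(U)={6,8} D(V)={3,5,6}: Y {5,6,7}->{}; U {6,8}->{}; V {3,5,6}->{}
So after all 4 constraints: D(X) = {3,4,5,7,8}

Answer: {3,4,5,7,8}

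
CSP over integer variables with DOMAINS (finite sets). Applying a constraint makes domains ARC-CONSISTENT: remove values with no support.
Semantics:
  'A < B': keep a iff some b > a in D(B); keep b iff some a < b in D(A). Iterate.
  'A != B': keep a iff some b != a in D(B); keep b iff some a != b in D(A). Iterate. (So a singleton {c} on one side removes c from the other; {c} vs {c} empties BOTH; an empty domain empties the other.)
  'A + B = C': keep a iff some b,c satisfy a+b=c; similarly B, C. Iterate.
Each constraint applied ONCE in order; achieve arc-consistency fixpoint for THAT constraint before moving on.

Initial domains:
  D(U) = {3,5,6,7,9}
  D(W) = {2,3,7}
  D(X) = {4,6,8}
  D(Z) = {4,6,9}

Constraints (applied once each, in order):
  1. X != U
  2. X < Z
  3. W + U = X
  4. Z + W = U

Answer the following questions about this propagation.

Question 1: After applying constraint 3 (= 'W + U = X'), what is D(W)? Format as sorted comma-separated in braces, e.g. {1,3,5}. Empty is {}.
Constraint 1 (X != U) on D(X)={4,6,8} D(U)={3,5,6,7,9}: no change
Constraint 2 (X < Z) on D(X)={4,6,8} D(Z)={4,6,9}: Z {4,6,9}->{6,9}
Constraint 3 (W + U = X) on D(W)={2,3,7} D(U)={3,5,6,7,9} D(X)={4,6,8}: W {2,3,7}->{2,3}; U {3,5,6,7,9}->{3,5,6}; X {4,6,8}->{6,8}
So after constraint 3: D(W) = {2,3}

Answer: {2,3}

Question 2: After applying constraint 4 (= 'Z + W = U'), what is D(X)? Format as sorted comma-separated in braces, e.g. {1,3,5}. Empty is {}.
Constraint 1 (X != U) on D(X)={4,6,8} D(U)={3,5,6,7,9}: no change
Constraint 2 (X < Z) on D(X)={4,6,8} D(Z)={4,6,9}: Z {4,6,9}->{6,9}
Constraint 3 (W + U = X) on D(W)={2,3,7} D(U)={3,5,6,7,9} D(X)={4,6,8}: W {2,3,7}->{2,3}; U {3,5,6,7,9}->{3,5,6}; X {4,6,8}->{6,8}
Constraint 4 (Z + W = U) on D(Z)={6,9} D(W)={2,3} D(U)={3,5,6}: Z {6,9}->{}; W {2,3}->{}; U {3,5,6}->{}
So after constraint 4: D(X) = {6,8}

Answer: {6,8}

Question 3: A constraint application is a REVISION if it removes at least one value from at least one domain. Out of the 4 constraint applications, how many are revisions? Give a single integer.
Answer: 3

Derivation:
Constraint 1 (X != U) on D(X)={4,6,8} D(U)={3,5,6,7,9}: no change => not a revision
Constraint 2 (X < Z) on D(X)={4,6,8} D(Z)={4,6,9}: Z {4,6,9}->{6,9} => REVISION
Constraint 3 (W + U = X) on D(W)={2,3,7} D(U)={3,5,6,7,9} D(X)={4,6,8}: W {2,3,7}->{2,3}; U {3,5,6,7,9}->{3,5,6}; X {4,6,8}->{6,8} => REVISION
Constraint 4 (Z + W = U) on D(Z)={6,9} D(W)={2,3} D(U)={3,5,6}: Z {6,9}->{}; W {2,3}->{}; U {3,5,6}->{} => REVISION
Total revisions = 3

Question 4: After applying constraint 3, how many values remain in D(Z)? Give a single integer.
Answer: 2

Derivation:
Constraint 1 (X != U) on D(X)={4,6,8} D(U)={3,5,6,7,9}: no change
Constraint 2 (X < Z) on D(X)={4,6,8} D(Z)={4,6,9}: Z {4,6,9}->{6,9}
Constraint 3 (W + U = X) on D(W)={2,3,7} D(U)={3,5,6,7,9} D(X)={4,6,8}: W {2,3,7}->{2,3}; U {3,5,6,7,9}->{3,5,6}; X {4,6,8}->{6,8}
So after constraint 3: D(Z)={6,9}, size = 2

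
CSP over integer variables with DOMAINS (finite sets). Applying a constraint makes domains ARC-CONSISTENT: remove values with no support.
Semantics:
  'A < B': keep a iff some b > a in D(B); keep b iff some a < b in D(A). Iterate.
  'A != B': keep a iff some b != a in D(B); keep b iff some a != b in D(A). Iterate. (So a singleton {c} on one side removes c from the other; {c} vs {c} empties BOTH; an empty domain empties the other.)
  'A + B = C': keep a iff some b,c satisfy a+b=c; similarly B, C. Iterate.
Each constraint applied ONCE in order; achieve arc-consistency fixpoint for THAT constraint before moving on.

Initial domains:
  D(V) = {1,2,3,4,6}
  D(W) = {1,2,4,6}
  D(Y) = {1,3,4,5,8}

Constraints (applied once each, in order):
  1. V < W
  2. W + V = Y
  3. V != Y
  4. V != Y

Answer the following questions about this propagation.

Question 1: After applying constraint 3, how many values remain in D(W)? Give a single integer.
Constraint 1 (V < W) on D(V)={1,2,3,4,6} D(W)={1,2,4,6}: V {1,2,3,4,6}->{1,2,3,4}; W {1,2,4,6}->{2,4,6}
Constraint 2 (W + V = Y) on D(W)={2,4,6} D(V)={1,2,3,4} D(Y)={1,3,4,5,8}: Y {1,3,4,5,8}->{3,4,5,8}
Constraint 3 (V != Y) on D(V)={1,2,3,4} D(Y)={3,4,5,8}: no change
So after constraint 3: D(W)={2,4,6}, size = 3

Answer: 3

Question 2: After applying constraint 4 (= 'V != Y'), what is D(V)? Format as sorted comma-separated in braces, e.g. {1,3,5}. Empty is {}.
Answer: {1,2,3,4}

Derivation:
Constraint 1 (V < W) on D(V)={1,2,3,4,6} D(W)={1,2,4,6}: V {1,2,3,4,6}->{1,2,3,4}; W {1,2,4,6}->{2,4,6}
Constraint 2 (W + V = Y) on D(W)={2,4,6} D(V)={1,2,3,4} D(Y)={1,3,4,5,8}: Y {1,3,4,5,8}->{3,4,5,8}
Constraint 3 (V != Y) on D(V)={1,2,3,4} D(Y)={3,4,5,8}: no change
Constraint 4 (V != Y) on D(V)={1,2,3,4} D(Y)={3,4,5,8}: no change
So after constraint 4: D(V) = {1,2,3,4}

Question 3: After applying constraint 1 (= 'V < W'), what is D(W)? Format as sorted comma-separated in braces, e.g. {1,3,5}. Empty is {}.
Answer: {2,4,6}

Derivation:
Constraint 1 (V < W) on D(V)={1,2,3,4,6} D(W)={1,2,4,6}: V {1,2,3,4,6}->{1,2,3,4}; W {1,2,4,6}->{2,4,6}
So after constraint 1: D(W) = {2,4,6}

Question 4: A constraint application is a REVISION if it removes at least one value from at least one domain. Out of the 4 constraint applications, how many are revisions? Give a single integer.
Answer: 2

Derivation:
Constraint 1 (V < W) on D(V)={1,2,3,4,6} D(W)={1,2,4,6}: V {1,2,3,4,6}->{1,2,3,4}; W {1,2,4,6}->{2,4,6} => REVISION
Constraint 2 (W + V = Y) on D(W)={2,4,6} D(V)={1,2,3,4} D(Y)={1,3,4,5,8}: Y {1,3,4,5,8}->{3,4,5,8} => REVISION
Constraint 3 (V != Y) on D(V)={1,2,3,4} D(Y)={3,4,5,8}: no change => not a revision
Constraint 4 (V != Y) on D(V)={1,2,3,4} D(Y)={3,4,5,8}: no change => not a revision
Total revisions = 2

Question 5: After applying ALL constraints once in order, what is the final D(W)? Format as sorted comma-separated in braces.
Answer: {2,4,6}

Derivation:
Constraint 1 (V < W) on D(V)={1,2,3,4,6} D(W)={1,2,4,6}: V {1,2,3,4,6}->{1,2,3,4}; W {1,2,4,6}->{2,4,6}
Constraint 2 (W + V = Y) on D(W)={2,4,6} D(V)={1,2,3,4} D(Y)={1,3,4,5,8}: Y {1,3,4,5,8}->{3,4,5,8}
Constraint 3 (V != Y) on D(V)={1,2,3,4} D(Y)={3,4,5,8}: no change
Constraint 4 (V != Y) on D(V)={1,2,3,4} D(Y)={3,4,5,8}: no change
So after all 4 constraints: D(W) = {2,4,6}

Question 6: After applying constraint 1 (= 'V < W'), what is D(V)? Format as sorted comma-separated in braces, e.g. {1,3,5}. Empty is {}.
Constraint 1 (V < W) on D(V)={1,2,3,4,6} D(W)={1,2,4,6}: V {1,2,3,4,6}->{1,2,3,4}; W {1,2,4,6}->{2,4,6}
So after constraint 1: D(V) = {1,2,3,4}

Answer: {1,2,3,4}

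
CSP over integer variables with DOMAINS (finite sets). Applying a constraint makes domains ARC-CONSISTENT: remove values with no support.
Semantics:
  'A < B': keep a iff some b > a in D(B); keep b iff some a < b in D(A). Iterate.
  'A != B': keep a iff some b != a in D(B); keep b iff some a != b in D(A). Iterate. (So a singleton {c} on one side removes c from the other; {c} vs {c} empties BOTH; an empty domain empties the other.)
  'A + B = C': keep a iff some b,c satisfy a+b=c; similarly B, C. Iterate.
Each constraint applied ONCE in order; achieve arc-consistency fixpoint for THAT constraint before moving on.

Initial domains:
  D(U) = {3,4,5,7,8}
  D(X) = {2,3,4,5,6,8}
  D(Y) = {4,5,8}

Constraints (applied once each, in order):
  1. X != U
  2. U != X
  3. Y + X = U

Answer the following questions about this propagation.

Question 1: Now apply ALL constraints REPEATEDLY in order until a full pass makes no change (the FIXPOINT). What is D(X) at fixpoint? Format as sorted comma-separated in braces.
pass 0 (initial): D(X)={2,3,4,5,6,8}
pass 1: U {3,4,5,7,8}->{7,8}; X {2,3,4,5,6,8}->{2,3,4}; Y {4,5,8}->{4,5}
pass 2: no change
Fixpoint after 2 passes: D(X) = {2,3,4}

Answer: {2,3,4}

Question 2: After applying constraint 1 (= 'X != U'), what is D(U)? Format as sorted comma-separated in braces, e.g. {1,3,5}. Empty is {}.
Constraint 1 (X != U) on D(X)={2,3,4,5,6,8} D(U)={3,4,5,7,8}: no change
So after constraint 1: D(U) = {3,4,5,7,8}

Answer: {3,4,5,7,8}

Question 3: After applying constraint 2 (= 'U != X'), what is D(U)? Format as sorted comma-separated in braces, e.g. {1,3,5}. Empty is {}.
Constraint 1 (X != U) on D(X)={2,3,4,5,6,8} D(U)={3,4,5,7,8}: no change
Constraint 2 (U != X) on D(U)={3,4,5,7,8} D(X)={2,3,4,5,6,8}: no change
So after constraint 2: D(U) = {3,4,5,7,8}

Answer: {3,4,5,7,8}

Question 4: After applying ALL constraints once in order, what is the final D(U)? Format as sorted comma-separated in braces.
Answer: {7,8}

Derivation:
Constraint 1 (X != U) on D(X)={2,3,4,5,6,8} D(U)={3,4,5,7,8}: no change
Constraint 2 (U != X) on D(U)={3,4,5,7,8} D(X)={2,3,4,5,6,8}: no change
Constraint 3 (Y + X = U) on D(Y)={4,5,8} D(X)={2,3,4,5,6,8} D(U)={3,4,5,7,8}: Y {4,5,8}->{4,5}; X {2,3,4,5,6,8}->{2,3,4}; U {3,4,5,7,8}->{7,8}
So after all 3 constraints: D(U) = {7,8}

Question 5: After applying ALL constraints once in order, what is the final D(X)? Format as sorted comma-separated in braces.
Constraint 1 (X != U) on D(X)={2,3,4,5,6,8} D(U)={3,4,5,7,8}: no change
Constraint 2 (U != X) on D(U)={3,4,5,7,8} D(X)={2,3,4,5,6,8}: no change
Constraint 3 (Y + X = U) on D(Y)={4,5,8} D(X)={2,3,4,5,6,8} D(U)={3,4,5,7,8}: Y {4,5,8}->{4,5}; X {2,3,4,5,6,8}->{2,3,4}; U {3,4,5,7,8}->{7,8}
So after all 3 constraints: D(X) = {2,3,4}

Answer: {2,3,4}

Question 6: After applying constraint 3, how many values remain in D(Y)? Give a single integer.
Constraint 1 (X != U) on D(X)={2,3,4,5,6,8} D(U)={3,4,5,7,8}: no change
Constraint 2 (U != X) on D(U)={3,4,5,7,8} D(X)={2,3,4,5,6,8}: no change
Constraint 3 (Y + X = U) on D(Y)={4,5,8} D(X)={2,3,4,5,6,8} D(U)={3,4,5,7,8}: Y {4,5,8}->{4,5}; X {2,3,4,5,6,8}->{2,3,4}; U {3,4,5,7,8}->{7,8}
So after constraint 3: D(Y)={4,5}, size = 2

Answer: 2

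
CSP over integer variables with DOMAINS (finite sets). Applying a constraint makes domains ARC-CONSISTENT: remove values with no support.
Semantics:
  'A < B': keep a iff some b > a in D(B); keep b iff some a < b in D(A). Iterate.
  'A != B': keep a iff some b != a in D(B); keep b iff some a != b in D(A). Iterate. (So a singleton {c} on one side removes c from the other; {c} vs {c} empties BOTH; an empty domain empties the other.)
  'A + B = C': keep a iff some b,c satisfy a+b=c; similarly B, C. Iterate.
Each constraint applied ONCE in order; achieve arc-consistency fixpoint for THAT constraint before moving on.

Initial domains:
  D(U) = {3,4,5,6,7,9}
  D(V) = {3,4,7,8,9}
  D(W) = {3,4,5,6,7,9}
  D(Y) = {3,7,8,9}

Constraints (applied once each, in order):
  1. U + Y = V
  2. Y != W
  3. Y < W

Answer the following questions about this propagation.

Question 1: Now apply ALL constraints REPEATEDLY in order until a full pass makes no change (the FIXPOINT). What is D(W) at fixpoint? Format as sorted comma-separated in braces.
pass 0 (initial): D(W)={3,4,5,6,7,9}
pass 1: U {3,4,5,6,7,9}->{4,5,6}; V {3,4,7,8,9}->{7,8,9}; W {3,4,5,6,7,9}->{4,5,6,7,9}; Y {3,7,8,9}->{3}
pass 2: no change
Fixpoint after 2 passes: D(W) = {4,5,6,7,9}

Answer: {4,5,6,7,9}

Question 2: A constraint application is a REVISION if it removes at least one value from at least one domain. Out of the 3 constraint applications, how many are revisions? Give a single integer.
Answer: 2

Derivation:
Constraint 1 (U + Y = V) on D(U)={3,4,5,6,7,9} D(Y)={3,7,8,9} D(V)={3,4,7,8,9}: U {3,4,5,6,7,9}->{4,5,6}; Y {3,7,8,9}->{3}; V {3,4,7,8,9}->{7,8,9} => REVISION
Constraint 2 (Y != W) on D(Y)={3} D(W)={3,4,5,6,7,9}: W {3,4,5,6,7,9}->{4,5,6,7,9} => REVISION
Constraint 3 (Y < W) on D(Y)={3} D(W)={4,5,6,7,9}: no change => not a revision
Total revisions = 2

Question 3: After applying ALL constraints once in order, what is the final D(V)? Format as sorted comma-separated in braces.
Answer: {7,8,9}

Derivation:
Constraint 1 (U + Y = V) on D(U)={3,4,5,6,7,9} D(Y)={3,7,8,9} D(V)={3,4,7,8,9}: U {3,4,5,6,7,9}->{4,5,6}; Y {3,7,8,9}->{3}; V {3,4,7,8,9}->{7,8,9}
Constraint 2 (Y != W) on D(Y)={3} D(W)={3,4,5,6,7,9}: W {3,4,5,6,7,9}->{4,5,6,7,9}
Constraint 3 (Y < W) on D(Y)={3} D(W)={4,5,6,7,9}: no change
So after all 3 constraints: D(V) = {7,8,9}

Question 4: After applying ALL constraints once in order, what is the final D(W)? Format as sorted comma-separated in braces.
Answer: {4,5,6,7,9}

Derivation:
Constraint 1 (U + Y = V) on D(U)={3,4,5,6,7,9} D(Y)={3,7,8,9} D(V)={3,4,7,8,9}: U {3,4,5,6,7,9}->{4,5,6}; Y {3,7,8,9}->{3}; V {3,4,7,8,9}->{7,8,9}
Constraint 2 (Y != W) on D(Y)={3} D(W)={3,4,5,6,7,9}: W {3,4,5,6,7,9}->{4,5,6,7,9}
Constraint 3 (Y < W) on D(Y)={3} D(W)={4,5,6,7,9}: no change
So after all 3 constraints: D(W) = {4,5,6,7,9}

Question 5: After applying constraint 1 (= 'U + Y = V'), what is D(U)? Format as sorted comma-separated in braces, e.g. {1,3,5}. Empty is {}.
Answer: {4,5,6}

Derivation:
Constraint 1 (U + Y = V) on D(U)={3,4,5,6,7,9} D(Y)={3,7,8,9} D(V)={3,4,7,8,9}: U {3,4,5,6,7,9}->{4,5,6}; Y {3,7,8,9}->{3}; V {3,4,7,8,9}->{7,8,9}
So after constraint 1: D(U) = {4,5,6}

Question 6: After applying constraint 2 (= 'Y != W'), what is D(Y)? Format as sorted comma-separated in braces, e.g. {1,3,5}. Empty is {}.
Constraint 1 (U + Y = V) on D(U)={3,4,5,6,7,9} D(Y)={3,7,8,9} D(V)={3,4,7,8,9}: U {3,4,5,6,7,9}->{4,5,6}; Y {3,7,8,9}->{3}; V {3,4,7,8,9}->{7,8,9}
Constraint 2 (Y != W) on D(Y)={3} D(W)={3,4,5,6,7,9}: W {3,4,5,6,7,9}->{4,5,6,7,9}
So after constraint 2: D(Y) = {3}

Answer: {3}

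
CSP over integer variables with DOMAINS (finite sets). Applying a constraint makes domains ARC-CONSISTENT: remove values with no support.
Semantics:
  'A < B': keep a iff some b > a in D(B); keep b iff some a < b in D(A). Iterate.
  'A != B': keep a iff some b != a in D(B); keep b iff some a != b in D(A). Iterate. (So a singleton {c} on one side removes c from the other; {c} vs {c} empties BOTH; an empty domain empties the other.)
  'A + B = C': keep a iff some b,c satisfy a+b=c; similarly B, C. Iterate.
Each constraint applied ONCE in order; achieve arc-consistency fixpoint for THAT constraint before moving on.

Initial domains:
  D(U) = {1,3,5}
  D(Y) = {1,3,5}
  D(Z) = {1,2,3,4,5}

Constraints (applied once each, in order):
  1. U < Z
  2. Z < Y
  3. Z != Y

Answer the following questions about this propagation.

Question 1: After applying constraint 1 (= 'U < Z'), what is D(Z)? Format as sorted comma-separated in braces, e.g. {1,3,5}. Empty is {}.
Constraint 1 (U < Z) on D(U)={1,3,5} D(Z)={1,2,3,4,5}: U {1,3,5}->{1,3}; Z {1,2,3,4,5}->{2,3,4,5}
So after constraint 1: D(Z) = {2,3,4,5}

Answer: {2,3,4,5}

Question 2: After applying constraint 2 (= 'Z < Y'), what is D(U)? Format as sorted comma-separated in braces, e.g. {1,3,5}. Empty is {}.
Answer: {1,3}

Derivation:
Constraint 1 (U < Z) on D(U)={1,3,5} D(Z)={1,2,3,4,5}: U {1,3,5}->{1,3}; Z {1,2,3,4,5}->{2,3,4,5}
Constraint 2 (Z < Y) on D(Z)={2,3,4,5} D(Y)={1,3,5}: Z {2,3,4,5}->{2,3,4}; Y {1,3,5}->{3,5}
So after constraint 2: D(U) = {1,3}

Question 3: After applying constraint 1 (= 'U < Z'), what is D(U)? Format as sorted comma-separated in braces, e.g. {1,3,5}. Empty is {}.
Answer: {1,3}

Derivation:
Constraint 1 (U < Z) on D(U)={1,3,5} D(Z)={1,2,3,4,5}: U {1,3,5}->{1,3}; Z {1,2,3,4,5}->{2,3,4,5}
So after constraint 1: D(U) = {1,3}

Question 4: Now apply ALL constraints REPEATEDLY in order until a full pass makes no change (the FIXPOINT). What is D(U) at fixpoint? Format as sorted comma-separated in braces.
Answer: {1,3}

Derivation:
pass 0 (initial): D(U)={1,3,5}
pass 1: U {1,3,5}->{1,3}; Y {1,3,5}->{3,5}; Z {1,2,3,4,5}->{2,3,4}
pass 2: no change
Fixpoint after 2 passes: D(U) = {1,3}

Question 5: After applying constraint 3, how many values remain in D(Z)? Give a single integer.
Constraint 1 (U < Z) on D(U)={1,3,5} D(Z)={1,2,3,4,5}: U {1,3,5}->{1,3}; Z {1,2,3,4,5}->{2,3,4,5}
Constraint 2 (Z < Y) on D(Z)={2,3,4,5} D(Y)={1,3,5}: Z {2,3,4,5}->{2,3,4}; Y {1,3,5}->{3,5}
Constraint 3 (Z != Y) on D(Z)={2,3,4} D(Y)={3,5}: no change
So after constraint 3: D(Z)={2,3,4}, size = 3

Answer: 3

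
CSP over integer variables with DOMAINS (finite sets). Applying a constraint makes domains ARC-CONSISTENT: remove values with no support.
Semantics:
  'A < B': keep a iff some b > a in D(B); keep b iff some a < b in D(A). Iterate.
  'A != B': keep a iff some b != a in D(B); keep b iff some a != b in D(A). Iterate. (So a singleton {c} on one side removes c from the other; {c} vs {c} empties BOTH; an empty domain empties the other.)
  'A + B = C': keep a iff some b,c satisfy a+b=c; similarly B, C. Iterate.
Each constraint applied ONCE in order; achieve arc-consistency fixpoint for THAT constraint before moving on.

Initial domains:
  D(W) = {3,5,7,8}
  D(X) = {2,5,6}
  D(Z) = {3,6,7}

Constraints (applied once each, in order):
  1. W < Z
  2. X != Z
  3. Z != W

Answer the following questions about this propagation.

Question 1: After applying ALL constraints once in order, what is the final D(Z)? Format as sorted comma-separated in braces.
Constraint 1 (W < Z) on D(W)={3,5,7,8} D(Z)={3,6,7}: W {3,5,7,8}->{3,5}; Z {3,6,7}->{6,7}
Constraint 2 (X != Z) on D(X)={2,5,6} D(Z)={6,7}: no change
Constraint 3 (Z != W) on D(Z)={6,7} D(W)={3,5}: no change
So after all 3 constraints: D(Z) = {6,7}

Answer: {6,7}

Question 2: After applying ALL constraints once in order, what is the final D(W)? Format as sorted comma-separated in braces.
Constraint 1 (W < Z) on D(W)={3,5,7,8} D(Z)={3,6,7}: W {3,5,7,8}->{3,5}; Z {3,6,7}->{6,7}
Constraint 2 (X != Z) on D(X)={2,5,6} D(Z)={6,7}: no change
Constraint 3 (Z != W) on D(Z)={6,7} D(W)={3,5}: no change
So after all 3 constraints: D(W) = {3,5}

Answer: {3,5}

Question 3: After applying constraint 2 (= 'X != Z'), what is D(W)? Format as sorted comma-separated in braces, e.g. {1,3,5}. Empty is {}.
Answer: {3,5}

Derivation:
Constraint 1 (W < Z) on D(W)={3,5,7,8} D(Z)={3,6,7}: W {3,5,7,8}->{3,5}; Z {3,6,7}->{6,7}
Constraint 2 (X != Z) on D(X)={2,5,6} D(Z)={6,7}: no change
So after constraint 2: D(W) = {3,5}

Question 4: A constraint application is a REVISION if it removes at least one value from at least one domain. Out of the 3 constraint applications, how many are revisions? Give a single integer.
Constraint 1 (W < Z) on D(W)={3,5,7,8} D(Z)={3,6,7}: W {3,5,7,8}->{3,5}; Z {3,6,7}->{6,7} => REVISION
Constraint 2 (X != Z) on D(X)={2,5,6} D(Z)={6,7}: no change => not a revision
Constraint 3 (Z != W) on D(Z)={6,7} D(W)={3,5}: no change => not a revision
Total revisions = 1

Answer: 1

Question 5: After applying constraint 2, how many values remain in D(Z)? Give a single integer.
Answer: 2

Derivation:
Constraint 1 (W < Z) on D(W)={3,5,7,8} D(Z)={3,6,7}: W {3,5,7,8}->{3,5}; Z {3,6,7}->{6,7}
Constraint 2 (X != Z) on D(X)={2,5,6} D(Z)={6,7}: no change
So after constraint 2: D(Z)={6,7}, size = 2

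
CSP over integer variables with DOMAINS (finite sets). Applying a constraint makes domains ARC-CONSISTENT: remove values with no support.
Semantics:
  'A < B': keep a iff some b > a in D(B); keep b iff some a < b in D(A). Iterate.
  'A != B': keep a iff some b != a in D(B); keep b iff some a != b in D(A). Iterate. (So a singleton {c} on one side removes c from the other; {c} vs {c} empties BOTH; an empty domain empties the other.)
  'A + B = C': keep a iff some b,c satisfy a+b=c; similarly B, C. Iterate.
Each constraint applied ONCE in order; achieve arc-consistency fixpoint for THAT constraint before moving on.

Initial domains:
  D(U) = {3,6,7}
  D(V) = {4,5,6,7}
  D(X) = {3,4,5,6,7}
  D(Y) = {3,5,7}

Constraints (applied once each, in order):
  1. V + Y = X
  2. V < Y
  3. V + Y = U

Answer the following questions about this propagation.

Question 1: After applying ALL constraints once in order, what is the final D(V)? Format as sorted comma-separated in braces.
Constraint 1 (V + Y = X) on D(V)={4,5,6,7} D(Y)={3,5,7} D(X)={3,4,5,6,7}: V {4,5,6,7}->{4}; Y {3,5,7}->{3}; X {3,4,5,6,7}->{7}
Constraint 2 (V < Y) on D(V)={4} D(Y)={3}: V {4}->{}; Y {3}->{}
Constraint 3 (V + Y = U) on D(V)={} D(Y)={} D(U)={3,6,7}: U {3,6,7}->{}
So after all 3 constraints: D(V) = {}

Answer: {}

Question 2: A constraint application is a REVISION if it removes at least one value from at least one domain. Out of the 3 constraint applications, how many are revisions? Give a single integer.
Constraint 1 (V + Y = X) on D(V)={4,5,6,7} D(Y)={3,5,7} D(X)={3,4,5,6,7}: V {4,5,6,7}->{4}; Y {3,5,7}->{3}; X {3,4,5,6,7}->{7} => REVISION
Constraint 2 (V < Y) on D(V)={4} D(Y)={3}: V {4}->{}; Y {3}->{} => REVISION
Constraint 3 (V + Y = U) on D(V)={} D(Y)={} D(U)={3,6,7}: U {3,6,7}->{} => REVISION
Total revisions = 3

Answer: 3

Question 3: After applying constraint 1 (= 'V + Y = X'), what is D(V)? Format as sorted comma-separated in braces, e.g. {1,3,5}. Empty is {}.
Constraint 1 (V + Y = X) on D(V)={4,5,6,7} D(Y)={3,5,7} D(X)={3,4,5,6,7}: V {4,5,6,7}->{4}; Y {3,5,7}->{3}; X {3,4,5,6,7}->{7}
So after constraint 1: D(V) = {4}

Answer: {4}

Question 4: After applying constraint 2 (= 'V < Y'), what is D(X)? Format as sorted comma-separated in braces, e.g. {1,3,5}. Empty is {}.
Constraint 1 (V + Y = X) on D(V)={4,5,6,7} D(Y)={3,5,7} D(X)={3,4,5,6,7}: V {4,5,6,7}->{4}; Y {3,5,7}->{3}; X {3,4,5,6,7}->{7}
Constraint 2 (V < Y) on D(V)={4} D(Y)={3}: V {4}->{}; Y {3}->{}
So after constraint 2: D(X) = {7}

Answer: {7}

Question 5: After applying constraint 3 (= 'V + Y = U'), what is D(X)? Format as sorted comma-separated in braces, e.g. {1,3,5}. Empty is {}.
Constraint 1 (V + Y = X) on D(V)={4,5,6,7} D(Y)={3,5,7} D(X)={3,4,5,6,7}: V {4,5,6,7}->{4}; Y {3,5,7}->{3}; X {3,4,5,6,7}->{7}
Constraint 2 (V < Y) on D(V)={4} D(Y)={3}: V {4}->{}; Y {3}->{}
Constraint 3 (V + Y = U) on D(V)={} D(Y)={} D(U)={3,6,7}: U {3,6,7}->{}
So after constraint 3: D(X) = {7}

Answer: {7}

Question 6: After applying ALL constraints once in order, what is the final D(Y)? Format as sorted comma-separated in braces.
Answer: {}

Derivation:
Constraint 1 (V + Y = X) on D(V)={4,5,6,7} D(Y)={3,5,7} D(X)={3,4,5,6,7}: V {4,5,6,7}->{4}; Y {3,5,7}->{3}; X {3,4,5,6,7}->{7}
Constraint 2 (V < Y) on D(V)={4} D(Y)={3}: V {4}->{}; Y {3}->{}
Constraint 3 (V + Y = U) on D(V)={} D(Y)={} D(U)={3,6,7}: U {3,6,7}->{}
So after all 3 constraints: D(Y) = {}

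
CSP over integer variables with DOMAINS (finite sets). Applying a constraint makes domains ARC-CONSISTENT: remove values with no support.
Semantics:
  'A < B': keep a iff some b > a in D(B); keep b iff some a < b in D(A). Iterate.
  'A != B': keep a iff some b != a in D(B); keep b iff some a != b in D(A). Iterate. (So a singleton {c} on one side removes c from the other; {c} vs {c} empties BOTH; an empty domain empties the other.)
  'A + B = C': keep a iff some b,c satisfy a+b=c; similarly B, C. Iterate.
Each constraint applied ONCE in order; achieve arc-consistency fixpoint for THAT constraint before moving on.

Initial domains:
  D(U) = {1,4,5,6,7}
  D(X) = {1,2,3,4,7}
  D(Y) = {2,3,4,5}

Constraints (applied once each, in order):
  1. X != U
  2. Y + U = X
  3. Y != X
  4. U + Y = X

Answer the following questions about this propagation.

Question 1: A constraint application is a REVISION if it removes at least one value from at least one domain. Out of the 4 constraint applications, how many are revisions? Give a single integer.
Constraint 1 (X != U) on D(X)={1,2,3,4,7} D(U)={1,4,5,6,7}: no change => not a revision
Constraint 2 (Y + U = X) on D(Y)={2,3,4,5} D(U)={1,4,5,6,7} D(X)={1,2,3,4,7}: Y {2,3,4,5}->{2,3}; U {1,4,5,6,7}->{1,4,5}; X {1,2,3,4,7}->{3,4,7} => REVISION
Constraint 3 (Y != X) on D(Y)={2,3} D(X)={3,4,7}: no change => not a revision
Constraint 4 (U + Y = X) on D(U)={1,4,5} D(Y)={2,3} D(X)={3,4,7}: no change => not a revision
Total revisions = 1

Answer: 1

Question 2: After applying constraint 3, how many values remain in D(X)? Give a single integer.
Constraint 1 (X != U) on D(X)={1,2,3,4,7} D(U)={1,4,5,6,7}: no change
Constraint 2 (Y + U = X) on D(Y)={2,3,4,5} D(U)={1,4,5,6,7} D(X)={1,2,3,4,7}: Y {2,3,4,5}->{2,3}; U {1,4,5,6,7}->{1,4,5}; X {1,2,3,4,7}->{3,4,7}
Constraint 3 (Y != X) on D(Y)={2,3} D(X)={3,4,7}: no change
So after constraint 3: D(X)={3,4,7}, size = 3

Answer: 3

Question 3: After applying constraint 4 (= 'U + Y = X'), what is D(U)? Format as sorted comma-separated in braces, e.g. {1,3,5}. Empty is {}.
Constraint 1 (X != U) on D(X)={1,2,3,4,7} D(U)={1,4,5,6,7}: no change
Constraint 2 (Y + U = X) on D(Y)={2,3,4,5} D(U)={1,4,5,6,7} D(X)={1,2,3,4,7}: Y {2,3,4,5}->{2,3}; U {1,4,5,6,7}->{1,4,5}; X {1,2,3,4,7}->{3,4,7}
Constraint 3 (Y != X) on D(Y)={2,3} D(X)={3,4,7}: no change
Constraint 4 (U + Y = X) on D(U)={1,4,5} D(Y)={2,3} D(X)={3,4,7}: no change
So after constraint 4: D(U) = {1,4,5}

Answer: {1,4,5}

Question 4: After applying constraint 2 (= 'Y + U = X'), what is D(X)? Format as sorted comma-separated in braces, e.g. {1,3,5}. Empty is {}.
Answer: {3,4,7}

Derivation:
Constraint 1 (X != U) on D(X)={1,2,3,4,7} D(U)={1,4,5,6,7}: no change
Constraint 2 (Y + U = X) on D(Y)={2,3,4,5} D(U)={1,4,5,6,7} D(X)={1,2,3,4,7}: Y {2,3,4,5}->{2,3}; U {1,4,5,6,7}->{1,4,5}; X {1,2,3,4,7}->{3,4,7}
So after constraint 2: D(X) = {3,4,7}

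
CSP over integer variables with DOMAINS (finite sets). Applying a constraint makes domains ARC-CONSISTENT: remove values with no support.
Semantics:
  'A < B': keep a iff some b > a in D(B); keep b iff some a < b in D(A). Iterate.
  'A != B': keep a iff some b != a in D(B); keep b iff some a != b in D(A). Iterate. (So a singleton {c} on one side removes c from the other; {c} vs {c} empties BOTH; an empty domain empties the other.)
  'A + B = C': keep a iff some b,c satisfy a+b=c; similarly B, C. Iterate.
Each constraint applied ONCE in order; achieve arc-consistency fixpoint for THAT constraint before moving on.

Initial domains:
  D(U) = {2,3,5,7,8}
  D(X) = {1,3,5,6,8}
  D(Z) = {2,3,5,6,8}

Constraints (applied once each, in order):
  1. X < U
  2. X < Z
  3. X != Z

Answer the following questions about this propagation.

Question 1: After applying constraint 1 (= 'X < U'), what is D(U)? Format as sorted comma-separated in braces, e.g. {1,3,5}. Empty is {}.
Answer: {2,3,5,7,8}

Derivation:
Constraint 1 (X < U) on D(X)={1,3,5,6,8} D(U)={2,3,5,7,8}: X {1,3,5,6,8}->{1,3,5,6}
So after constraint 1: D(U) = {2,3,5,7,8}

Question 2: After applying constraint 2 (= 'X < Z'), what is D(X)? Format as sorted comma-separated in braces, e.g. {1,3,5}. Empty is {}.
Constraint 1 (X < U) on D(X)={1,3,5,6,8} D(U)={2,3,5,7,8}: X {1,3,5,6,8}->{1,3,5,6}
Constraint 2 (X < Z) on D(X)={1,3,5,6} D(Z)={2,3,5,6,8}: no change
So after constraint 2: D(X) = {1,3,5,6}

Answer: {1,3,5,6}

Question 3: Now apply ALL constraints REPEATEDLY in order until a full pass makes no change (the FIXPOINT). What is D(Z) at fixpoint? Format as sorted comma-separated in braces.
pass 0 (initial): D(Z)={2,3,5,6,8}
pass 1: X {1,3,5,6,8}->{1,3,5,6}
pass 2: no change
Fixpoint after 2 passes: D(Z) = {2,3,5,6,8}

Answer: {2,3,5,6,8}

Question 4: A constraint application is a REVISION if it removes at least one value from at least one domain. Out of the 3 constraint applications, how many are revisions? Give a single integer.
Constraint 1 (X < U) on D(X)={1,3,5,6,8} D(U)={2,3,5,7,8}: X {1,3,5,6,8}->{1,3,5,6} => REVISION
Constraint 2 (X < Z) on D(X)={1,3,5,6} D(Z)={2,3,5,6,8}: no change => not a revision
Constraint 3 (X != Z) on D(X)={1,3,5,6} D(Z)={2,3,5,6,8}: no change => not a revision
Total revisions = 1

Answer: 1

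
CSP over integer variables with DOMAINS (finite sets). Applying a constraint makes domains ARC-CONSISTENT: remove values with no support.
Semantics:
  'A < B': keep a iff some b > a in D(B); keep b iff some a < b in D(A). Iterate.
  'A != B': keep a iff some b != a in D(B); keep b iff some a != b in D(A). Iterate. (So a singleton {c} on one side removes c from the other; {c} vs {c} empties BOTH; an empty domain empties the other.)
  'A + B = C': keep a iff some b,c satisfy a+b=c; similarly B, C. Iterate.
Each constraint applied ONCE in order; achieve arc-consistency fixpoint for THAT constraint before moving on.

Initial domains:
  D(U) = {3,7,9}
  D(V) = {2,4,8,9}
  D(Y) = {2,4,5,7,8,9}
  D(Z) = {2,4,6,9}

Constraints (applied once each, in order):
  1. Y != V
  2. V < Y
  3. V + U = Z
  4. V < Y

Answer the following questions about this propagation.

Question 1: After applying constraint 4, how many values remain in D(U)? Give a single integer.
Answer: 1

Derivation:
Constraint 1 (Y != V) on D(Y)={2,4,5,7,8,9} D(V)={2,4,8,9}: no change
Constraint 2 (V < Y) on D(V)={2,4,8,9} D(Y)={2,4,5,7,8,9}: V {2,4,8,9}->{2,4,8}; Y {2,4,5,7,8,9}->{4,5,7,8,9}
Constraint 3 (V + U = Z) on D(V)={2,4,8} D(U)={3,7,9} D(Z)={2,4,6,9}: V {2,4,8}->{2}; U {3,7,9}->{7}; Z {2,4,6,9}->{9}
Constraint 4 (V < Y) on D(V)={2} D(Y)={4,5,7,8,9}: no change
So after constraint 4: D(U)={7}, size = 1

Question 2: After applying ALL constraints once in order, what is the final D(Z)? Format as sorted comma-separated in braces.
Answer: {9}

Derivation:
Constraint 1 (Y != V) on D(Y)={2,4,5,7,8,9} D(V)={2,4,8,9}: no change
Constraint 2 (V < Y) on D(V)={2,4,8,9} D(Y)={2,4,5,7,8,9}: V {2,4,8,9}->{2,4,8}; Y {2,4,5,7,8,9}->{4,5,7,8,9}
Constraint 3 (V + U = Z) on D(V)={2,4,8} D(U)={3,7,9} D(Z)={2,4,6,9}: V {2,4,8}->{2}; U {3,7,9}->{7}; Z {2,4,6,9}->{9}
Constraint 4 (V < Y) on D(V)={2} D(Y)={4,5,7,8,9}: no change
So after all 4 constraints: D(Z) = {9}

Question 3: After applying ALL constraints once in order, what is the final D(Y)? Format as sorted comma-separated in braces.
Constraint 1 (Y != V) on D(Y)={2,4,5,7,8,9} D(V)={2,4,8,9}: no change
Constraint 2 (V < Y) on D(V)={2,4,8,9} D(Y)={2,4,5,7,8,9}: V {2,4,8,9}->{2,4,8}; Y {2,4,5,7,8,9}->{4,5,7,8,9}
Constraint 3 (V + U = Z) on D(V)={2,4,8} D(U)={3,7,9} D(Z)={2,4,6,9}: V {2,4,8}->{2}; U {3,7,9}->{7}; Z {2,4,6,9}->{9}
Constraint 4 (V < Y) on D(V)={2} D(Y)={4,5,7,8,9}: no change
So after all 4 constraints: D(Y) = {4,5,7,8,9}

Answer: {4,5,7,8,9}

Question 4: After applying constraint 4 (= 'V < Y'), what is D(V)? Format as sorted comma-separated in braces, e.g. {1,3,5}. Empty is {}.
Answer: {2}

Derivation:
Constraint 1 (Y != V) on D(Y)={2,4,5,7,8,9} D(V)={2,4,8,9}: no change
Constraint 2 (V < Y) on D(V)={2,4,8,9} D(Y)={2,4,5,7,8,9}: V {2,4,8,9}->{2,4,8}; Y {2,4,5,7,8,9}->{4,5,7,8,9}
Constraint 3 (V + U = Z) on D(V)={2,4,8} D(U)={3,7,9} D(Z)={2,4,6,9}: V {2,4,8}->{2}; U {3,7,9}->{7}; Z {2,4,6,9}->{9}
Constraint 4 (V < Y) on D(V)={2} D(Y)={4,5,7,8,9}: no change
So after constraint 4: D(V) = {2}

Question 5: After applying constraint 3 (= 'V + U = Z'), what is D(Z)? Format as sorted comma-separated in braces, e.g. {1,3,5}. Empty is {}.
Constraint 1 (Y != V) on D(Y)={2,4,5,7,8,9} D(V)={2,4,8,9}: no change
Constraint 2 (V < Y) on D(V)={2,4,8,9} D(Y)={2,4,5,7,8,9}: V {2,4,8,9}->{2,4,8}; Y {2,4,5,7,8,9}->{4,5,7,8,9}
Constraint 3 (V + U = Z) on D(V)={2,4,8} D(U)={3,7,9} D(Z)={2,4,6,9}: V {2,4,8}->{2}; U {3,7,9}->{7}; Z {2,4,6,9}->{9}
So after constraint 3: D(Z) = {9}

Answer: {9}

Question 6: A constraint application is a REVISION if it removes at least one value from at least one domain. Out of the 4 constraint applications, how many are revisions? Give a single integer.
Answer: 2

Derivation:
Constraint 1 (Y != V) on D(Y)={2,4,5,7,8,9} D(V)={2,4,8,9}: no change => not a revision
Constraint 2 (V < Y) on D(V)={2,4,8,9} D(Y)={2,4,5,7,8,9}: V {2,4,8,9}->{2,4,8}; Y {2,4,5,7,8,9}->{4,5,7,8,9} => REVISION
Constraint 3 (V + U = Z) on D(V)={2,4,8} D(U)={3,7,9} D(Z)={2,4,6,9}: V {2,4,8}->{2}; U {3,7,9}->{7}; Z {2,4,6,9}->{9} => REVISION
Constraint 4 (V < Y) on D(V)={2} D(Y)={4,5,7,8,9}: no change => not a revision
Total revisions = 2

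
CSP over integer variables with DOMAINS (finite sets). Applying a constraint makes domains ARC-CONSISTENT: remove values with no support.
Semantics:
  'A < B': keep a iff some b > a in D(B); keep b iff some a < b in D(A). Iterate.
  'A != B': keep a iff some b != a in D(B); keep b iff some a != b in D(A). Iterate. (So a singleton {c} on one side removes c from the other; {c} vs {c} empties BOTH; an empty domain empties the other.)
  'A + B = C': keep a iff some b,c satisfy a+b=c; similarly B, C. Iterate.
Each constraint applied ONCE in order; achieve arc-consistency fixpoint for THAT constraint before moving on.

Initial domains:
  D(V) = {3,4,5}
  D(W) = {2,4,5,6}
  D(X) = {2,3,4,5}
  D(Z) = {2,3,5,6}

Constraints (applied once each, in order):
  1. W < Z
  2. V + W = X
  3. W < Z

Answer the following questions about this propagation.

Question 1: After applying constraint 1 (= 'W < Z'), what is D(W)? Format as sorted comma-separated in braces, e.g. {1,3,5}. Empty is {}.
Answer: {2,4,5}

Derivation:
Constraint 1 (W < Z) on D(W)={2,4,5,6} D(Z)={2,3,5,6}: W {2,4,5,6}->{2,4,5}; Z {2,3,5,6}->{3,5,6}
So after constraint 1: D(W) = {2,4,5}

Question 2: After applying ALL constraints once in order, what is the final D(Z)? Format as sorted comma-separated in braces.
Answer: {3,5,6}

Derivation:
Constraint 1 (W < Z) on D(W)={2,4,5,6} D(Z)={2,3,5,6}: W {2,4,5,6}->{2,4,5}; Z {2,3,5,6}->{3,5,6}
Constraint 2 (V + W = X) on D(V)={3,4,5} D(W)={2,4,5} D(X)={2,3,4,5}: V {3,4,5}->{3}; W {2,4,5}->{2}; X {2,3,4,5}->{5}
Constraint 3 (W < Z) on D(W)={2} D(Z)={3,5,6}: no change
So after all 3 constraints: D(Z) = {3,5,6}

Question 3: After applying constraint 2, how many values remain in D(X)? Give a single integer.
Constraint 1 (W < Z) on D(W)={2,4,5,6} D(Z)={2,3,5,6}: W {2,4,5,6}->{2,4,5}; Z {2,3,5,6}->{3,5,6}
Constraint 2 (V + W = X) on D(V)={3,4,5} D(W)={2,4,5} D(X)={2,3,4,5}: V {3,4,5}->{3}; W {2,4,5}->{2}; X {2,3,4,5}->{5}
So after constraint 2: D(X)={5}, size = 1

Answer: 1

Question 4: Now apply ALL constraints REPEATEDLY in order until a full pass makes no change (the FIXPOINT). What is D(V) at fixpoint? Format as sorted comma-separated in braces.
Answer: {3}

Derivation:
pass 0 (initial): D(V)={3,4,5}
pass 1: V {3,4,5}->{3}; W {2,4,5,6}->{2}; X {2,3,4,5}->{5}; Z {2,3,5,6}->{3,5,6}
pass 2: no change
Fixpoint after 2 passes: D(V) = {3}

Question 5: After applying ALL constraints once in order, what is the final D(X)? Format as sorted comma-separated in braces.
Answer: {5}

Derivation:
Constraint 1 (W < Z) on D(W)={2,4,5,6} D(Z)={2,3,5,6}: W {2,4,5,6}->{2,4,5}; Z {2,3,5,6}->{3,5,6}
Constraint 2 (V + W = X) on D(V)={3,4,5} D(W)={2,4,5} D(X)={2,3,4,5}: V {3,4,5}->{3}; W {2,4,5}->{2}; X {2,3,4,5}->{5}
Constraint 3 (W < Z) on D(W)={2} D(Z)={3,5,6}: no change
So after all 3 constraints: D(X) = {5}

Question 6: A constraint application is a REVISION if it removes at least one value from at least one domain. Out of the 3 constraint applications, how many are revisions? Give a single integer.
Answer: 2

Derivation:
Constraint 1 (W < Z) on D(W)={2,4,5,6} D(Z)={2,3,5,6}: W {2,4,5,6}->{2,4,5}; Z {2,3,5,6}->{3,5,6} => REVISION
Constraint 2 (V + W = X) on D(V)={3,4,5} D(W)={2,4,5} D(X)={2,3,4,5}: V {3,4,5}->{3}; W {2,4,5}->{2}; X {2,3,4,5}->{5} => REVISION
Constraint 3 (W < Z) on D(W)={2} D(Z)={3,5,6}: no change => not a revision
Total revisions = 2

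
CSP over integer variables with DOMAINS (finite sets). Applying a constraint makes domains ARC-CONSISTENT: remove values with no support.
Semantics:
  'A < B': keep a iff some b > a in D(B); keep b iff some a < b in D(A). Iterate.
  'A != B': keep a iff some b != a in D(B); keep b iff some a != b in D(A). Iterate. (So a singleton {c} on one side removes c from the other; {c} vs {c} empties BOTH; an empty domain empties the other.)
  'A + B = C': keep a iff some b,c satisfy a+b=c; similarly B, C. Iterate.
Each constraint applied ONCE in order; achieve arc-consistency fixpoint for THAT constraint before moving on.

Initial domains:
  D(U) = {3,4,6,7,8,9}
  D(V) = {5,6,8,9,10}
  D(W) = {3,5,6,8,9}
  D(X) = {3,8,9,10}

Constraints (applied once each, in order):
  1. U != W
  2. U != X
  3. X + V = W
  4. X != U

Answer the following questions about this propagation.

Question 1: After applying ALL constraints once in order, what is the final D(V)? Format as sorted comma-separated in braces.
Answer: {5,6}

Derivation:
Constraint 1 (U != W) on D(U)={3,4,6,7,8,9} D(W)={3,5,6,8,9}: no change
Constraint 2 (U != X) on D(U)={3,4,6,7,8,9} D(X)={3,8,9,10}: no change
Constraint 3 (X + V = W) on D(X)={3,8,9,10} D(V)={5,6,8,9,10} D(W)={3,5,6,8,9}: X {3,8,9,10}->{3}; V {5,6,8,9,10}->{5,6}; W {3,5,6,8,9}->{8,9}
Constraint 4 (X != U) on D(X)={3} D(U)={3,4,6,7,8,9}: U {3,4,6,7,8,9}->{4,6,7,8,9}
So after all 4 constraints: D(V) = {5,6}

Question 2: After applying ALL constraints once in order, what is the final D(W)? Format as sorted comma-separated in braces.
Answer: {8,9}

Derivation:
Constraint 1 (U != W) on D(U)={3,4,6,7,8,9} D(W)={3,5,6,8,9}: no change
Constraint 2 (U != X) on D(U)={3,4,6,7,8,9} D(X)={3,8,9,10}: no change
Constraint 3 (X + V = W) on D(X)={3,8,9,10} D(V)={5,6,8,9,10} D(W)={3,5,6,8,9}: X {3,8,9,10}->{3}; V {5,6,8,9,10}->{5,6}; W {3,5,6,8,9}->{8,9}
Constraint 4 (X != U) on D(X)={3} D(U)={3,4,6,7,8,9}: U {3,4,6,7,8,9}->{4,6,7,8,9}
So after all 4 constraints: D(W) = {8,9}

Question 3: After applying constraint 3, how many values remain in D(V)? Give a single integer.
Constraint 1 (U != W) on D(U)={3,4,6,7,8,9} D(W)={3,5,6,8,9}: no change
Constraint 2 (U != X) on D(U)={3,4,6,7,8,9} D(X)={3,8,9,10}: no change
Constraint 3 (X + V = W) on D(X)={3,8,9,10} D(V)={5,6,8,9,10} D(W)={3,5,6,8,9}: X {3,8,9,10}->{3}; V {5,6,8,9,10}->{5,6}; W {3,5,6,8,9}->{8,9}
So after constraint 3: D(V)={5,6}, size = 2

Answer: 2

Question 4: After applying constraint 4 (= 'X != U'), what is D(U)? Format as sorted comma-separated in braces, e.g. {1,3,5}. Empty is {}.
Answer: {4,6,7,8,9}

Derivation:
Constraint 1 (U != W) on D(U)={3,4,6,7,8,9} D(W)={3,5,6,8,9}: no change
Constraint 2 (U != X) on D(U)={3,4,6,7,8,9} D(X)={3,8,9,10}: no change
Constraint 3 (X + V = W) on D(X)={3,8,9,10} D(V)={5,6,8,9,10} D(W)={3,5,6,8,9}: X {3,8,9,10}->{3}; V {5,6,8,9,10}->{5,6}; W {3,5,6,8,9}->{8,9}
Constraint 4 (X != U) on D(X)={3} D(U)={3,4,6,7,8,9}: U {3,4,6,7,8,9}->{4,6,7,8,9}
So after constraint 4: D(U) = {4,6,7,8,9}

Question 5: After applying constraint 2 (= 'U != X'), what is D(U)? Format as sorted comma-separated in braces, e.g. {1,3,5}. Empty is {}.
Constraint 1 (U != W) on D(U)={3,4,6,7,8,9} D(W)={3,5,6,8,9}: no change
Constraint 2 (U != X) on D(U)={3,4,6,7,8,9} D(X)={3,8,9,10}: no change
So after constraint 2: D(U) = {3,4,6,7,8,9}

Answer: {3,4,6,7,8,9}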